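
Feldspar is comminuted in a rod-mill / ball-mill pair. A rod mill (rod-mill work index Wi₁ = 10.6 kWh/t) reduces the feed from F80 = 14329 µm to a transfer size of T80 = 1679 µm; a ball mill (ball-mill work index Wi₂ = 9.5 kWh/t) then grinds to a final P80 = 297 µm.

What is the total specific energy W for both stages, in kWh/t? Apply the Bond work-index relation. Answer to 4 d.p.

W = 10 Wi / √P80 − 10 Wi / √F80
Stage 1 (14329→1679 µm, Wi₁=10.6): W₁ = 10·10.6·(0.024405 − 0.008354) = 1.7014 kWh/t
Stage 2 (1679→297 µm, Wi₂=9.5): W₂ = 10·9.5·(0.058026 − 0.024405) = 3.1940 kWh/t
W = W₁ + W₂ = 1.7014 + 3.1940 = 4.8954 kWh/t

W = 4.8954 kWh/t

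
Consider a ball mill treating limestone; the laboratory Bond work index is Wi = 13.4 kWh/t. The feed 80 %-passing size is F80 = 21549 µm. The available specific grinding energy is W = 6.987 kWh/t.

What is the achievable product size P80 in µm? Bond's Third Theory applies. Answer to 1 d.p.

W_Bond = 10·Wi·(1/√P₈₀ − 1/√F₈₀)
P80^(−½) = W/(10 Wi) + F80^(−½)
  = 6.9870/(10·13.4) + 1/√21549 = 0.052142 + 0.006812 = 0.058954
P80 = (1/0.058954)² = 16.9624² = 287.72 µm

P80 = 287.7 µm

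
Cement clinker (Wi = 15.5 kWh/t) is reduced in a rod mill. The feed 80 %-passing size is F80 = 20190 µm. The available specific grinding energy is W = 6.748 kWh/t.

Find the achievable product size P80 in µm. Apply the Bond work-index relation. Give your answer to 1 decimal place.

W = 10·Wi·(P80^(-½) − F80^(-½))
⇒ 1/√P80 = W/(10 Wi) + 1/√F80
  = 6.7480/(10·15.5) + 1/√20190 = 0.043535 + 0.007038 = 0.050573
P80 = (1/0.050573)² = 19.7733² = 390.98 µm

P80 = 391.0 µm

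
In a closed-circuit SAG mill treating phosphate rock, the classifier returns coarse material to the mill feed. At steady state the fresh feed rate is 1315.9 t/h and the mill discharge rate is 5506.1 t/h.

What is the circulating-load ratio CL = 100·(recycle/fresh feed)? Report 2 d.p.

CL = 318.43 %

Discharge = new feed + return, hence
R = M − F = 5506.1 − 1315.9 = 4190.2 t/h
CL = 100·R/F = 100·4190.2/1315.9 = 318.43 %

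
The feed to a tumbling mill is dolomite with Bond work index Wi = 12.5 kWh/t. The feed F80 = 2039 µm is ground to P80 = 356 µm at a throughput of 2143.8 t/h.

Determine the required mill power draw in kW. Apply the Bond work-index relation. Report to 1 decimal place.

W = 10 Wi (P80^-0.5 − F80^-0.5)
W = 10·12.5·(1/√356 − 1/√2039) = 10·12.5·(0.030854) = 3.8568 kWh/t
Mill draw = 3.8568 × 2143.8 = 8268.1 kW

P = 8268.1 kW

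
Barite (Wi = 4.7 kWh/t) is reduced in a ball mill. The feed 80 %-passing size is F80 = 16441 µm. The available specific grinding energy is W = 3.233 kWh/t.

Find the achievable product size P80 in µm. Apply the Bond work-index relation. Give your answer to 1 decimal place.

W_Bond = 10·Wi·(1/√P₈₀ − 1/√F₈₀)
P80^-0.5 = F80^-0.5 + W/(10 Wi)
  = 3.2330/(10·4.7) + 1/√16441 = 0.068787 + 0.007799 = 0.076586
P80 = (1/0.076586)² = 13.0572² = 170.49 µm

P80 = 170.5 µm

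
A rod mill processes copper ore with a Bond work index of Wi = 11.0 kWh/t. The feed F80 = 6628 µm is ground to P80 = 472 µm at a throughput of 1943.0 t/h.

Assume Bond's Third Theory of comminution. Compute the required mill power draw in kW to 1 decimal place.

W = 10·Wi·(P80^(-½) − F80^(-½))
W = 10·11.0·(1/√472 − 1/√6628) = 10·11.0·(0.033746) = 3.7120 kWh/t
P_mill = W·ṁ = 3.7120·1943.0 = 7212.4 kW

P = 7212.4 kW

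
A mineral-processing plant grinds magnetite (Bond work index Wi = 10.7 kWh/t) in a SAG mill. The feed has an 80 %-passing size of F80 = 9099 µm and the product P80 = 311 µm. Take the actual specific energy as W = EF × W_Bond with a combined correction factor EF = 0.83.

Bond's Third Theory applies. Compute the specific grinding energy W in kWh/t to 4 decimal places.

W = 10 Wi / √P80 − 10 Wi / √F80
1/√311 = 0.056705;  1/√9099 = 0.010483
W = 10·10.7·(0.056705 − 0.010483) = 4.9457 kWh/t
W_actual = 0.83 × 4.9457 = 4.1049 kWh/t

W = 4.1049 kWh/t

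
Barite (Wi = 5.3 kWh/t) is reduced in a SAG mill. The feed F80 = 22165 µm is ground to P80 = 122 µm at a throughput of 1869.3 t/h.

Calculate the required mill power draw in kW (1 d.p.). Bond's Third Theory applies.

Bond:  W = 10 Wi (1/√P − 1/√F)
W = 10·5.3·(1/√122 − 1/√22165) = 10·5.3·(0.083819) = 4.4424 kWh/t
P_mill = W·ṁ = 4.4424·1869.3 = 8304.2 kW

P = 8304.2 kW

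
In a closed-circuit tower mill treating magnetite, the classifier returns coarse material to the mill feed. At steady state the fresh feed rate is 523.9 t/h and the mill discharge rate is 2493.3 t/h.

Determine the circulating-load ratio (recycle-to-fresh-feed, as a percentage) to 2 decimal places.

CL = 375.91 %

M = F + R at steady state, so:
R = M − F = 2493.3 − 523.9 = 1969.4 t/h
CL = 100·R/F = 100·1969.4/523.9 = 375.91 %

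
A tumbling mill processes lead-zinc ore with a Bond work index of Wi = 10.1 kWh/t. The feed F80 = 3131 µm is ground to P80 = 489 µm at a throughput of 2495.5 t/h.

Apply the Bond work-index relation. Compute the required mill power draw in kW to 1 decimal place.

W = 10 Wi (P80^-0.5 − F80^-0.5)
W = 10·10.1·(1/√489 − 1/√3131) = 10·10.1·(0.027350) = 2.7624 kWh/t
Power = W × throughput = 2.7624 kWh/t × 2495.5 t/h = 6893.5 kW

P = 6893.5 kW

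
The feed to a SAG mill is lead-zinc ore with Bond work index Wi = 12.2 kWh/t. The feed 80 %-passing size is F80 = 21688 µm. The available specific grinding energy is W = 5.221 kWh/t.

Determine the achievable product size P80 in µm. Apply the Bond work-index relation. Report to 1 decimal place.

W = 10·Wi·[P80^(−½) − F80^(−½)]
P80^-0.5 = F80^-0.5 + W/(10 Wi)
  = 5.2210/(10·12.2) + 1/√21688 = 0.042795 + 0.006790 = 0.049585
P80 = (1/0.049585)² = 20.1672² = 406.72 µm

P80 = 406.7 µm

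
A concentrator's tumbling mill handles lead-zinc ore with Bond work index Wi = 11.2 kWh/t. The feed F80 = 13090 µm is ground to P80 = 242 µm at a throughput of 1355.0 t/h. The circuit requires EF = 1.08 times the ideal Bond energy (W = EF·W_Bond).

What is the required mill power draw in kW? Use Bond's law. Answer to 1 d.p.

P = 9103.4 kW

W = 10·Wi·[P80^(−½) − F80^(−½)]
W = 10·11.2·(1/√242 − 1/√13090) = 10·11.2·(0.055542) = 6.2207 kWh/t
Corrected W = EF·W_Bond = 1.08·6.2207 = 6.7184 kWh/t
Power = W × throughput = 6.7184 kWh/t × 1355.0 t/h = 9103.4 kW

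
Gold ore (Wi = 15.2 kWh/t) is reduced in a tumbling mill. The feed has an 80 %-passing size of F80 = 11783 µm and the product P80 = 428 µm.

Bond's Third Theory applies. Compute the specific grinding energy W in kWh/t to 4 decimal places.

W = 10 Wi (1/√P80 − 1/√F80)  [Bond]
1/√428 = 0.048337;  1/√11783 = 0.009212
W = 10·15.2·(0.048337 − 0.009212) = 5.9469 kWh/t

W = 5.9469 kWh/t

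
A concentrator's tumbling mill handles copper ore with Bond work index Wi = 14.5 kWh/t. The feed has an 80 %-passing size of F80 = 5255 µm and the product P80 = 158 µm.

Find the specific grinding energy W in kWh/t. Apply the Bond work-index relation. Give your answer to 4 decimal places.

W = 9.5353 kWh/t

W = 10 Wi (1/√P80 − 1/√F80)  [Bond]
1/√158 = 0.079556;  1/√5255 = 0.013795
W = 10·14.5·(0.079556 − 0.013795) = 9.5353 kWh/t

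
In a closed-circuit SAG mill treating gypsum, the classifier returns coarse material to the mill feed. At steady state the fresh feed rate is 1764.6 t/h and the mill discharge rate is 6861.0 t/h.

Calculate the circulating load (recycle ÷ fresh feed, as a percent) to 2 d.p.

CL = 288.81 %

Discharge = new feed + return, hence
R = M − F = 6861.0 − 1764.6 = 5096.4 t/h
CL = 100·R/F = 100·5096.4/1764.6 = 288.81 %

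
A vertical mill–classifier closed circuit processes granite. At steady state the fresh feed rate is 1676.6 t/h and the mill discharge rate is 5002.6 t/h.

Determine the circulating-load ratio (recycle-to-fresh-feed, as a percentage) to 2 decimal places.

CL = 198.38 %

Discharge = new feed + return, hence
R = M − F = 5002.6 − 1676.6 = 3326.0 t/h
CL = 100·R/F = 100·3326.0/1676.6 = 198.38 %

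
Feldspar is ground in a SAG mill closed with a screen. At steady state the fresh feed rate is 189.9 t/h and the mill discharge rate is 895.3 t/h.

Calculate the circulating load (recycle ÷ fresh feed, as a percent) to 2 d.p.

M = F + R at steady state, so:
R = M − F = 895.3 − 189.9 = 705.4 t/h
CL = 100·R/F = 100·705.4/189.9 = 371.46 %

CL = 371.46 %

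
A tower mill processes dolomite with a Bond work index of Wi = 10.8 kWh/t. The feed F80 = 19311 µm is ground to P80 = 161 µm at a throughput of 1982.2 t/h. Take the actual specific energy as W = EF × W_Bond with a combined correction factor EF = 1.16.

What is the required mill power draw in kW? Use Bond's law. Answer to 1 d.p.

P = 17784.1 kW

W_Bond = 10·Wi·(1/√P₈₀ − 1/√F₈₀)
W = 10·10.8·(1/√161 − 1/√19311) = 10·10.8·(0.071615) = 7.7344 kWh/t
Apply correction: 7.7344 × 1.16 = 8.9719 kWh/t
P = W·T = 8.9719·1982.2 = 17784.1 kW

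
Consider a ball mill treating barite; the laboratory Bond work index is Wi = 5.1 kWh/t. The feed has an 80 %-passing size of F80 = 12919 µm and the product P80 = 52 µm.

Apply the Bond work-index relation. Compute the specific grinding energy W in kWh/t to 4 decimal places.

W = 10 Wi (P80^-0.5 − F80^-0.5)
1/√52 = 0.138675;  1/√12919 = 0.008798
W = 10·5.1·(0.138675 − 0.008798) = 6.6237 kWh/t

W = 6.6237 kWh/t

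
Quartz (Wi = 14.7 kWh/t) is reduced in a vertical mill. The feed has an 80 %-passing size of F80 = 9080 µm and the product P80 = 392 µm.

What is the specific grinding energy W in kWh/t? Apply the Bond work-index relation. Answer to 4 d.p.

W = 5.8819 kWh/t

W = 10·Wi·[P80^(−½) − F80^(−½)]
1/√392 = 0.050508;  1/√9080 = 0.010494
W = 10·14.7·(0.050508 − 0.010494) = 5.8819 kWh/t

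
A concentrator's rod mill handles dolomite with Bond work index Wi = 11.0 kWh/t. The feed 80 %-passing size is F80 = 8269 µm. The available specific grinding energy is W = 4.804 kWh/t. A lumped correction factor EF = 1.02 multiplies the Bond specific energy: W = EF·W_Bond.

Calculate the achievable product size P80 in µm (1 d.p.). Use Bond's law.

W = 10 Wi (1/√P80 − 1/√F80)  [Bond]
W_Bond = W / EF = 4.804 / 1.02 = 4.7098 kWh/t
P80^-0.5 = F80^-0.5 + W_Bond/(10 Wi)
  = 4.7098/(10·11.0) + 1/√8269 = 0.042816 + 0.010997 = 0.053813
P80 = (1/0.053813)² = 18.5827² = 345.32 µm

P80 = 345.3 µm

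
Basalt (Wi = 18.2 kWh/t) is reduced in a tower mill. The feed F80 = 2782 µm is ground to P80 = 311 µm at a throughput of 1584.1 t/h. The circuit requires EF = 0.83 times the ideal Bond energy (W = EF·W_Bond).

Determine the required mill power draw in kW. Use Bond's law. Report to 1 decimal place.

W = 10·Wi·[P80^(−½) − F80^(−½)]
W = 10·18.2·(1/√311 − 1/√2782) = 10·18.2·(0.037746) = 6.8697 kWh/t
Apply correction: 6.8697 × 0.83 = 5.7018 kWh/t
P = W·T = 5.7018·1584.1 = 9032.3 kW

P = 9032.3 kW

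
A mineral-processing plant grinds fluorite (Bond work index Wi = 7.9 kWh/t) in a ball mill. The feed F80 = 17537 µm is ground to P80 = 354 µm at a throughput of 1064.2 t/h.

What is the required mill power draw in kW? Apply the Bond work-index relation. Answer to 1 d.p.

W = 10 Wi (1/√P80 − 1/√F80)  [Bond]
W = 10·7.9·(1/√354 − 1/√17537) = 10·7.9·(0.045598) = 3.6022 kWh/t
P = W·T = 3.6022·1064.2 = 3833.5 kW

P = 3833.5 kW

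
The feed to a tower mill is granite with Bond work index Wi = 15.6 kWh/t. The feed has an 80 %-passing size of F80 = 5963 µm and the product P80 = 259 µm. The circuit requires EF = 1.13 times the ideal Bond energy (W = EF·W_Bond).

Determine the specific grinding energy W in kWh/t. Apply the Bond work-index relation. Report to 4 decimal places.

W = 8.6707 kWh/t

W = 10·Wi·[P80^(−½) − F80^(−½)]
1/√259 = 0.062137;  1/√5963 = 0.012950
W = 10·15.6·(0.062137 − 0.012950) = 7.6732 kWh/t
With EF = 1.13: W = 7.6732·1.13 = 8.6707 kWh/t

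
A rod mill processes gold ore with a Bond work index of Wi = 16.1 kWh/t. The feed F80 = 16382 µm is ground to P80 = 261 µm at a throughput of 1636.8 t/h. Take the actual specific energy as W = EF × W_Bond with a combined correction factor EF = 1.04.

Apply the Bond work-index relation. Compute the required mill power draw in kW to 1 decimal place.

W = 10 Wi (P80^-0.5 − F80^-0.5)
W = 10·16.1·(1/√261 − 1/√16382) = 10·16.1·(0.054085) = 8.7078 kWh/t
Corrected W = EF·W_Bond = 1.04·8.7078 = 9.0561 kWh/t
Mill draw = 9.0561 × 1636.8 = 14823.0 kW

P = 14823.0 kW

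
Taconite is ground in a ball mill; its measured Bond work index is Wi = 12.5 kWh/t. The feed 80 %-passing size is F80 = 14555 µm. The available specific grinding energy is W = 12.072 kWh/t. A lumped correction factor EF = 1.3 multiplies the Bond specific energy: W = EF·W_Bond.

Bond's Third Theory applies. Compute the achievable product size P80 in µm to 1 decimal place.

W = 10 Wi / √P80 − 10 Wi / √F80
W_Bond = W / EF = 12.072 / 1.3 = 9.2862 kWh/t
⇒ 1/√P80 = W_Bond/(10 Wi) + 1/√F80
  = 9.2862/(10·12.5) + 1/√14555 = 0.074289 + 0.008289 = 0.082578
P80 = (1/0.082578)² = 12.1098² = 146.65 µm

P80 = 146.6 µm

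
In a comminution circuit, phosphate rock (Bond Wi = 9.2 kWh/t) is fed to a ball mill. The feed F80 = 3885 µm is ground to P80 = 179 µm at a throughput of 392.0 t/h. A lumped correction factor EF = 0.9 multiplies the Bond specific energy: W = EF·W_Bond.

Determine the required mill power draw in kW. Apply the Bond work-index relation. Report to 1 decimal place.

Bond: W = 10·Wi·(1/√P80 − 1/√F80)
W = 10·9.2·(1/√179 − 1/√3885) = 10·9.2·(0.058700) = 5.4004 kWh/t
Apply correction: 5.4004 × 0.9 = 4.8603 kWh/t
Power = W × throughput = 4.8603 kWh/t × 392.0 t/h = 1905.3 kW

P = 1905.3 kW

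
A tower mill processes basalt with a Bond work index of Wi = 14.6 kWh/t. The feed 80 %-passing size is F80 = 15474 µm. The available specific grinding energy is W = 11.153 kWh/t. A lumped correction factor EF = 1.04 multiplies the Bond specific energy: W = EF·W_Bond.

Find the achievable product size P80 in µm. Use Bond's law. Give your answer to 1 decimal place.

W = 10·Wi·[P80^(−½) − F80^(−½)]
W_Bond = W / EF = 11.153 / 1.04 = 10.7240 kWh/t
P80^-0.5 = F80^-0.5 + W_Bond/(10 Wi)
  = 10.7240/(10·14.6) + 1/√15474 = 0.073452 + 0.008039 = 0.081491
P80 = (1/0.081491)² = 12.2713² = 150.58 µm

P80 = 150.6 µm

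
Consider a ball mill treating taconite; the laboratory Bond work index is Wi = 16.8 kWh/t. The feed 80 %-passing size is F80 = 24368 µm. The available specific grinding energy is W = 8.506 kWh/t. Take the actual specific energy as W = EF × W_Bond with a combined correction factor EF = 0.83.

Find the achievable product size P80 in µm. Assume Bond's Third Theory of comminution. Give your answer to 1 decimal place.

P80 = 220.1 µm

W_Bond = 10·Wi·(1/√P₈₀ − 1/√F₈₀)
W_Bond = W / EF = 8.506 / 0.83 = 10.2482 kWh/t
⇒ 1/√P80 = W_Bond/(10·Wi) + 1/√F80
  = 10.2482/(10·16.8) + 1/√24368 = 0.061001 + 0.006406 = 0.067407
P80 = (1/0.067407)² = 14.8352² = 220.08 µm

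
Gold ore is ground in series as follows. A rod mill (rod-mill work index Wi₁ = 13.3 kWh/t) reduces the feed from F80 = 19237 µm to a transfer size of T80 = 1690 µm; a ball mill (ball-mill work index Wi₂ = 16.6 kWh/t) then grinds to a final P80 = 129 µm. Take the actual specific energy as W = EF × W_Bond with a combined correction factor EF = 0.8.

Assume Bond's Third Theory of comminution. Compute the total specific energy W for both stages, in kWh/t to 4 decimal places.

W = 10·Wi·[P80^(−½) − F80^(−½)]
Stage 1 (19237→1690 µm, Wi₁=13.3): W₁ = 10·13.3·(0.024325 − 0.007210) = 2.2763 kWh/t
Stage 2 (1690→129 µm, Wi₂=16.6): W₂ = 10·16.6·(0.088045 − 0.024325) = 10.5775 kWh/t
W = W₁ + W₂ = 2.2763 + 10.5775 = 12.8538 kWh/t
Corrected W = EF·W_Bond = 0.8·12.8538 = 10.2831 kWh/t

W = 10.2831 kWh/t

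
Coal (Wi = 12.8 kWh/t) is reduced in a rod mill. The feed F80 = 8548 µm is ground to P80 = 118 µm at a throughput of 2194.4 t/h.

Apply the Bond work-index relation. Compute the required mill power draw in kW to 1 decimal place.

P = 22819.4 kW

W = 10·Wi·(P80^(-½) − F80^(-½))
W = 10·12.8·(1/√118 − 1/√8548) = 10·12.8·(0.081241) = 10.3989 kWh/t
P = W·T = 10.3989·2194.4 = 22819.4 kW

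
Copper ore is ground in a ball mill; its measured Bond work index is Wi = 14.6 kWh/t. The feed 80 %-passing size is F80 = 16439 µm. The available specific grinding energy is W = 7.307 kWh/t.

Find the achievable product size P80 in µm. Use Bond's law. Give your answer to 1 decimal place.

W = 10·Wi·[P80^(−½) − F80^(−½)]
⇒ 1/√P80 = W/(10·Wi) + 1/√F80
  = 7.3070/(10·14.6) + 1/√16439 = 0.050048 + 0.007799 = 0.057847
P80 = (1/0.057847)² = 17.2869² = 298.84 µm

P80 = 298.8 µm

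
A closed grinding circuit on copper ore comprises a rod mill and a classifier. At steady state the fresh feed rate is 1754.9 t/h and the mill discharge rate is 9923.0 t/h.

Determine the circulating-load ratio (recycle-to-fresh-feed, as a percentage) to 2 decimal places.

CL = 465.45 %

Mill node: discharge = fresh + recycle.
R = M − F = 9923.0 − 1754.9 = 8168.1 t/h
CL = 100·R/F = 100·8168.1/1754.9 = 465.45 %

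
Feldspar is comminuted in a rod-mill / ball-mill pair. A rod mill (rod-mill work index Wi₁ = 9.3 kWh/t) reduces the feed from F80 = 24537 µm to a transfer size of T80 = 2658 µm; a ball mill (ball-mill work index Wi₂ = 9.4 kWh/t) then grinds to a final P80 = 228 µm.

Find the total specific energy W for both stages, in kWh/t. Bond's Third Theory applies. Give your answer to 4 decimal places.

W = 5.6122 kWh/t

W = 10·Wi·(P80^(-½) − F80^(-½))
Stage 1 (24537→2658 µm, Wi₁=9.3): W₁ = 10·9.3·(0.019396 − 0.006384) = 1.2102 kWh/t
Stage 2 (2658→228 µm, Wi₂=9.4): W₂ = 10·9.4·(0.066227 − 0.019396) = 4.4020 kWh/t
W = W₁ + W₂ = 1.2102 + 4.4020 = 5.6122 kWh/t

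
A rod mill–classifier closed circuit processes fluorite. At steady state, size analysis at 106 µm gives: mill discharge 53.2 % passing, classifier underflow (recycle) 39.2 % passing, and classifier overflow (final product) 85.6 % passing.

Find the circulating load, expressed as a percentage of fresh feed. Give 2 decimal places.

CL = 231.43 %

Let r = R/F. Size balance at 106 µm:
(1+r)d = ru + o → r = (o−d)/(d−u)
r = (85.6 − 53.2)/(53.2 − 39.2) = 32.4/14.0 = 2.3143
CL = 100·r = 231.43 %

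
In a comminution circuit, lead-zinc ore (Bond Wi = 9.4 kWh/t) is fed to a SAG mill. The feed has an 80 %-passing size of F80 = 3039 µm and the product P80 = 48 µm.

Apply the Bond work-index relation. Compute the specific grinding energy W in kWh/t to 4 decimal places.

W = 11.8626 kWh/t

Bond:  W = 10 Wi (1/√P − 1/√F)
1/√48 = 0.144338;  1/√3039 = 0.018140
W = 10·9.4·(0.144338 − 0.018140) = 11.8626 kWh/t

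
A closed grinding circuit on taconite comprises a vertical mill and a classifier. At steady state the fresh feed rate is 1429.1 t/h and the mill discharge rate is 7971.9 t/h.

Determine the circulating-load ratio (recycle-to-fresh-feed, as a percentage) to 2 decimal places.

CL = 457.83 %

Discharge = new feed + return, hence
R = M − F = 7971.9 − 1429.1 = 6542.8 t/h
CL = 100·R/F = 100·6542.8/1429.1 = 457.83 %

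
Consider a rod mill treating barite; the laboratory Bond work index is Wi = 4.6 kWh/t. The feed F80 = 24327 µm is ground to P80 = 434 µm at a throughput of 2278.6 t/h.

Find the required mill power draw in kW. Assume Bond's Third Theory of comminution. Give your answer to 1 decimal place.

P = 4359.3 kW

W = 10 Wi (1/√P80 − 1/√F80)  [Bond]
W = 10·4.6·(1/√434 − 1/√24327) = 10·4.6·(0.041590) = 1.9131 kWh/t
Mill draw = 1.9131 × 2278.6 = 4359.3 kW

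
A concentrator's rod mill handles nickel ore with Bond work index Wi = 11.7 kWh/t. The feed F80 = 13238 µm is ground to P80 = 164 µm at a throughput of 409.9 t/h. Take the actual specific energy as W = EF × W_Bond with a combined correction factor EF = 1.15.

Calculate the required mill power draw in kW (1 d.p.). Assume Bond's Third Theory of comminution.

W = 10 Wi (1/√P80 − 1/√F80)  [Bond]
W = 10·11.7·(1/√164 − 1/√13238) = 10·11.7·(0.069395) = 8.1193 kWh/t
W_actual = 1.15 × 8.1193 = 9.3372 kWh/t
Power = W × throughput = 9.3372 kWh/t × 409.9 t/h = 3827.3 kW

P = 3827.3 kW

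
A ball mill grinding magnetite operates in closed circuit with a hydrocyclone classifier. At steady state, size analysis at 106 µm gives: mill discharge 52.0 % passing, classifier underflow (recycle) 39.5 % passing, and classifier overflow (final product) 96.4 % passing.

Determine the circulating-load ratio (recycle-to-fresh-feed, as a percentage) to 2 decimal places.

CL = 355.20 %

Classifier node, passing 106 µm:
(1+r)·d = r·u + o ⇒ r = (o−d)/(d−u)
r = (96.4 − 52.0)/(52.0 − 39.5) = 44.4/12.5 = 3.5520
CL = 100·r = 355.20 %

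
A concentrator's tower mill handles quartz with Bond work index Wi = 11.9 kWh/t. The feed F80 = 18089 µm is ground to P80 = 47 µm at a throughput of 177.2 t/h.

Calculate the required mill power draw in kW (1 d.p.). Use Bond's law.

P = 2919.0 kW

W = 10 Wi / √P80 − 10 Wi / √F80
W = 10·11.9·(1/√47 − 1/√18089) = 10·11.9·(0.138430) = 16.4731 kWh/t
P = W·T = 16.4731·177.2 = 2919.0 kW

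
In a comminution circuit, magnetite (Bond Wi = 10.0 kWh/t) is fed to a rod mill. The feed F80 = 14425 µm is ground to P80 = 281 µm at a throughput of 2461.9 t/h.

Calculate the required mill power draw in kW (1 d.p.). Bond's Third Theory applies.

Bond: W = 10·Wi·(1/√P80 − 1/√F80)
W = 10·10.0·(1/√281 − 1/√14425) = 10·10.0·(0.051329) = 5.1329 kWh/t
Power = W × throughput = 5.1329 kWh/t × 2461.9 t/h = 12636.7 kW

P = 12636.7 kW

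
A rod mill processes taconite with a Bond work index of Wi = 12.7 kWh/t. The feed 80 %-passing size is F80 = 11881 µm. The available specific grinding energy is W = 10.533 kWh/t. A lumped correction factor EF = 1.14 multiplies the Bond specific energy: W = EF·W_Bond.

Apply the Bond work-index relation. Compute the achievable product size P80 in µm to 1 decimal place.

W_Bond = 10·Wi·(1/√P₈₀ − 1/√F₈₀)
W_Bond = W / EF = 10.533 / 1.14 = 9.2395 kWh/t
P80^(−½) = W_Bond/(10 Wi) + F80^(−½)
  = 9.2395/(10·12.7) + 1/√11881 = 0.072752 + 0.009174 = 0.081926
P80 = (1/0.081926)² = 12.2061² = 148.99 µm

P80 = 149.0 µm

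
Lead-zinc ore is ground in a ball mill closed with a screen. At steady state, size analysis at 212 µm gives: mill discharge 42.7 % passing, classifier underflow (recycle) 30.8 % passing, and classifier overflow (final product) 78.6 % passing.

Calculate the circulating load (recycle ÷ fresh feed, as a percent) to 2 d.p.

CL = 301.68 %

Classifier node, passing 212 µm:
d + r·d = r·u + o → r(d−u) = o−d
r = (78.6 − 42.7)/(42.7 − 30.8) = 35.9/11.9 = 3.0168
CL = 100·r = 301.68 %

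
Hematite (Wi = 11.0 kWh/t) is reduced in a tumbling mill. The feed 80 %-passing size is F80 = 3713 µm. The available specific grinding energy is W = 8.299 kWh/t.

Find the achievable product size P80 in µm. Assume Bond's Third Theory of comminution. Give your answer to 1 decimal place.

P80 = 118.5 µm

W_Bond = 10·Wi·(1/√P₈₀ − 1/√F₈₀)
1/√P80 = 1/√F80 + W/(10·Wi)
  = 8.2990/(10·11.0) + 1/√3713 = 0.075445 + 0.016411 = 0.091857
P80 = (1/0.091857)² = 10.8865² = 118.52 µm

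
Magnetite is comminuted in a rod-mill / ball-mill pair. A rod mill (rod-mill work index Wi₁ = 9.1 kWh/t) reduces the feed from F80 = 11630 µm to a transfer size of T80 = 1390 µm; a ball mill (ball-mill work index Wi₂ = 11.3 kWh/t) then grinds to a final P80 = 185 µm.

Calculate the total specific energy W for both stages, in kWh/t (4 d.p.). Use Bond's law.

Bond:  W = 10 Wi (1/√P − 1/√F)
Stage 1 (11630→1390 µm, Wi₁=9.1): W₁ = 10·9.1·(0.026822 − 0.009273) = 1.5970 kWh/t
Stage 2 (1390→185 µm, Wi₂=11.3): W₂ = 10·11.3·(0.073521 − 0.026822) = 5.2770 kWh/t
W = W₁ + W₂ = 1.5970 + 5.2770 = 6.8740 kWh/t

W = 6.8740 kWh/t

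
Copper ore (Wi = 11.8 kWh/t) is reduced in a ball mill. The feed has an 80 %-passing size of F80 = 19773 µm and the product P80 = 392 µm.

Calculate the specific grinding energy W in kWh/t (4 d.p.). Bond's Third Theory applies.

Bond:  W = 10 Wi (1/√P − 1/√F)
1/√392 = 0.050508;  1/√19773 = 0.007112
W = 10·11.8·(0.050508 − 0.007112) = 5.1207 kWh/t

W = 5.1207 kWh/t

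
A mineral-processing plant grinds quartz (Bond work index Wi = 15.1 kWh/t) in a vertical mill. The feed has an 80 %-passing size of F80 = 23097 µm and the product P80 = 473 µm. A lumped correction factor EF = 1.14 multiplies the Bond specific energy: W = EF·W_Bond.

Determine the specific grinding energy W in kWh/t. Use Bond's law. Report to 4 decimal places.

W = 10 Wi (P80^-0.5 − F80^-0.5)
1/√473 = 0.045980;  1/√23097 = 0.006580
W = 10·15.1·(0.045980 − 0.006580) = 5.9494 kWh/t
With EF = 1.14: W = 5.9494·1.14 = 6.7823 kWh/t

W = 6.7823 kWh/t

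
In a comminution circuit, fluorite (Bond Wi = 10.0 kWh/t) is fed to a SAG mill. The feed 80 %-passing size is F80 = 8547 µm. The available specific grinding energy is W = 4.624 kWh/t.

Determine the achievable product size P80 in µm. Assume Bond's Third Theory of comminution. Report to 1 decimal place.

Bond:  W = 10 Wi (1/√P − 1/√F)
⇒ 1/√P80 = W/(10·Wi) + 1/√F80
  = 4.6240/(10·10.0) + 1/√8547 = 0.046240 + 0.010817 = 0.057057
P80 = (1/0.057057)² = 17.5264² = 307.18 µm

P80 = 307.2 µm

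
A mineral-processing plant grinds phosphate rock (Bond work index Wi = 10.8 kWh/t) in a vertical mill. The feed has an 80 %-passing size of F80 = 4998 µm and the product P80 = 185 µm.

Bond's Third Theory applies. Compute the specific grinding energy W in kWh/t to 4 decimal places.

W = 6.4127 kWh/t

Bond: W = 10·Wi·(1/√P80 − 1/√F80)
1/√185 = 0.073521;  1/√4998 = 0.014145
W = 10·10.8·(0.073521 − 0.014145) = 6.4127 kWh/t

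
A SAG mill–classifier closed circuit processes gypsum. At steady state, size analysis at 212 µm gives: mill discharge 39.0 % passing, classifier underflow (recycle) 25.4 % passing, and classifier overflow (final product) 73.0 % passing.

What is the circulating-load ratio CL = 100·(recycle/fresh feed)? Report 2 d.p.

Classifier node, passing 212 µm:
(1+r)·d = r·u + o ⇒ r = (o−d)/(d−u)
r = (73.0 − 39.0)/(39.0 − 25.4) = 34.0/13.6 = 2.5000
CL = 100·r = 250.00 %

CL = 250.00 %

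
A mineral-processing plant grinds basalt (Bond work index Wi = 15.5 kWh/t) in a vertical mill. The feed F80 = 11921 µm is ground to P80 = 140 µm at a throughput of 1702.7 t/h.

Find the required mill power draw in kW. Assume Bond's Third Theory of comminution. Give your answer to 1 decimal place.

W = 10 Wi / √P80 − 10 Wi / √F80
W = 10·15.5·(1/√140 − 1/√11921) = 10·15.5·(0.075357) = 11.6803 kWh/t
Mill draw = 11.6803 × 1702.7 = 19888.0 kW

P = 19888.0 kW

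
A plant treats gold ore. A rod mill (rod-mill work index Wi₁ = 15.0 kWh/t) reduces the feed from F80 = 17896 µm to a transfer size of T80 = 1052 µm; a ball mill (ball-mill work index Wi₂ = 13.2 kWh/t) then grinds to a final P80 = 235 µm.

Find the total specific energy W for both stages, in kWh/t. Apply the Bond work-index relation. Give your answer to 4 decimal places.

W = 10 Wi (P80^-0.5 − F80^-0.5)
Stage 1 (17896→1052 µm, Wi₁=15.0): W₁ = 10·15.0·(0.030831 − 0.007475) = 3.5034 kWh/t
Stage 2 (1052→235 µm, Wi₂=13.2): W₂ = 10·13.2·(0.065233 − 0.030831) = 4.5410 kWh/t
W = W₁ + W₂ = 3.5034 + 4.5410 = 8.0444 kWh/t

W = 8.0444 kWh/t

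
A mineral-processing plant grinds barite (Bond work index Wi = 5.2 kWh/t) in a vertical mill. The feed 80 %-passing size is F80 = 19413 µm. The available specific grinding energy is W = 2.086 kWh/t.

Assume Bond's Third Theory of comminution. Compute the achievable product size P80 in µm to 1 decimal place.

W = 10·Wi·(P80^(-½) − F80^(-½))
⇒ 1/√P80 = W/(10·Wi) + 1/√F80
  = 2.0860/(10·5.2) + 1/√19413 = 0.040115 + 0.007177 = 0.047293
P80 = (1/0.047293)² = 21.1450² = 447.11 µm

P80 = 447.1 µm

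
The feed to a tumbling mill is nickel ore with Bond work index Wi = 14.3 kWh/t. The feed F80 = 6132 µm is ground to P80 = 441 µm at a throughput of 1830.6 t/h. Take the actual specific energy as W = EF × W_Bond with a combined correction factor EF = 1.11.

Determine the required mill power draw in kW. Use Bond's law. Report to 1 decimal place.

P = 10126.1 kW

Bond:  W = 10 Wi (1/√P − 1/√F)
W = 10·14.3·(1/√441 − 1/√6132) = 10·14.3·(0.034849) = 4.9834 kWh/t
Apply correction: 4.9834 × 1.11 = 5.5316 kWh/t
Mill draw = 5.5316 × 1830.6 = 10126.1 kW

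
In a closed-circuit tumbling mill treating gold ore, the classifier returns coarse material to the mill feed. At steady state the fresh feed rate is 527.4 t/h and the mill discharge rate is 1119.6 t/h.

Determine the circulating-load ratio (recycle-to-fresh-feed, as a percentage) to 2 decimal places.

M = F + R at steady state, so:
R = M − F = 1119.6 − 527.4 = 592.2 t/h
CL = 100·R/F = 100·592.2/527.4 = 112.29 %

CL = 112.29 %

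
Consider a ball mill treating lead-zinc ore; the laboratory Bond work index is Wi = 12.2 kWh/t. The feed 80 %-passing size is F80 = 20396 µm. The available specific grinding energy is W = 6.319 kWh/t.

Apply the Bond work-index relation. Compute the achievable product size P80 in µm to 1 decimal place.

P80 = 289.3 µm

W = 10 Wi (1/√P80 − 1/√F80)  [Bond]
1/√P80 = 1/√F80 + W/(10·Wi)
  = 6.3190/(10·12.2) + 1/√20396 = 0.051795 + 0.007002 = 0.058797
P80 = (1/0.058797)² = 17.0076² = 289.26 µm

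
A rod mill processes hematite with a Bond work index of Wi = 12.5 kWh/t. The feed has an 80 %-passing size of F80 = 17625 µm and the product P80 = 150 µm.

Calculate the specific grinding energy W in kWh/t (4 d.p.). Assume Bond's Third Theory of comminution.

W = 9.2647 kWh/t

Bond:  W = 10 Wi (1/√P − 1/√F)
1/√150 = 0.081650;  1/√17625 = 0.007532
W = 10·12.5·(0.081650 − 0.007532) = 9.2647 kWh/t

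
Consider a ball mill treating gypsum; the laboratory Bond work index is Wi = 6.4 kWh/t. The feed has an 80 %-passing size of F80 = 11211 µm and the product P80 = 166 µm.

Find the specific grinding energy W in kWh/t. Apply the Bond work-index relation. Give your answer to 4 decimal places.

W = 4.3629 kWh/t

Bond:  W = 10 Wi (1/√P − 1/√F)
1/√166 = 0.077615;  1/√11211 = 0.009444
W = 10·6.4·(0.077615 − 0.009444) = 4.3629 kWh/t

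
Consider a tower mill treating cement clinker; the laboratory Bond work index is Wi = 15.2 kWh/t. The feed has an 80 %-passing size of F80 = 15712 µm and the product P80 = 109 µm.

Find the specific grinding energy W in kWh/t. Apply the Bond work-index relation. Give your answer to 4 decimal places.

W = 10·Wi·(P80^(-½) − F80^(-½))
1/√109 = 0.095783;  1/√15712 = 0.007978
W = 10·15.2·(0.095783 − 0.007978) = 13.3463 kWh/t

W = 13.3463 kWh/t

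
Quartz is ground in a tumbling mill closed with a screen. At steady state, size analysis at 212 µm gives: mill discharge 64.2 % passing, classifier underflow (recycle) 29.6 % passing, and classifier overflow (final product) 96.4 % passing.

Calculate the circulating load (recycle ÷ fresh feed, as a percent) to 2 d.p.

Two-product formula at 212 µm:
(1+r)·d = r·u + o ⇒ r = (o−d)/(d−u)
r = (96.4 − 64.2)/(64.2 − 29.6) = 32.2/34.6 = 0.9306
CL = 100·r = 93.06 %

CL = 93.06 %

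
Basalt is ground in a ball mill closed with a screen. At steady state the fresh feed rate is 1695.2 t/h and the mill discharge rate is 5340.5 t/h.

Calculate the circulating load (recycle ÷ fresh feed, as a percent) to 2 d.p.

CL = 215.04 %

M = F + R at steady state, so:
R = M − F = 5340.5 − 1695.2 = 3645.3 t/h
CL = 100·R/F = 100·3645.3/1695.2 = 215.04 %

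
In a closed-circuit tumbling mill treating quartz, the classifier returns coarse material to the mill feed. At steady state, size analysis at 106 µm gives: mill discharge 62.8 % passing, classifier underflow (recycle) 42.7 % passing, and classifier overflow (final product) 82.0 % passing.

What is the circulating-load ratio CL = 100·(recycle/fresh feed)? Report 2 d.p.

Let r = R/F. Size balance at 106 µm:
(1+r)d = ru + o → r = (o−d)/(d−u)
r = (82.0 − 62.8)/(62.8 − 42.7) = 19.2/20.1 = 0.9552
CL = 100·r = 95.52 %

CL = 95.52 %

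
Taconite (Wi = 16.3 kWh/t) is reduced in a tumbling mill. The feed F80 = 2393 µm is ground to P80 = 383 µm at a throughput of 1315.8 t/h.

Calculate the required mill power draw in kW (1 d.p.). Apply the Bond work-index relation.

P = 6574.8 kW

W_Bond = 10·Wi·(1/√P₈₀ − 1/√F₈₀)
W = 10·16.3·(1/√383 − 1/√2393) = 10·16.3·(0.030655) = 4.9968 kWh/t
Power = W × throughput = 4.9968 kWh/t × 1315.8 t/h = 6574.8 kW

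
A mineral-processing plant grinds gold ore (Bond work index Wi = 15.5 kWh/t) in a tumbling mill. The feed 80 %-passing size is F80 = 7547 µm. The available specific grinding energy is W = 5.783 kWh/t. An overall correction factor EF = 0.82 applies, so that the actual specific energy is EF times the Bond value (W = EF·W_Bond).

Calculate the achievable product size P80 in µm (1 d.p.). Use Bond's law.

P80 = 307.7 µm

W = 10 Wi / √P80 − 10 Wi / √F80
W_Bond = W / EF = 5.783 / 0.82 = 7.0524 kWh/t
⇒ 1/√P80 = W_Bond/(10 Wi) + 1/√F80
  = 7.0524/(10·15.5) + 1/√7547 = 0.045500 + 0.011511 = 0.057011
P80 = (1/0.057011)² = 17.5406² = 307.67 µm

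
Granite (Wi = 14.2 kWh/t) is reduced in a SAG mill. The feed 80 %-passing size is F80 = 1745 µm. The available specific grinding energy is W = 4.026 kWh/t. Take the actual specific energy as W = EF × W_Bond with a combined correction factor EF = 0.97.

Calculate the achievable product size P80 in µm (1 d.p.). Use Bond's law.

P80 = 353.8 µm

W = 10·Wi·(P80^(-½) − F80^(-½))
W_Bond = W / EF = 4.026 / 0.97 = 4.1505 kWh/t
P80^(−½) = W_Bond/(10 Wi) + F80^(−½)
  = 4.1505/(10·14.2) + 1/√1745 = 0.029229 + 0.023939 = 0.053168
P80 = (1/0.053168)² = 18.8084² = 353.76 µm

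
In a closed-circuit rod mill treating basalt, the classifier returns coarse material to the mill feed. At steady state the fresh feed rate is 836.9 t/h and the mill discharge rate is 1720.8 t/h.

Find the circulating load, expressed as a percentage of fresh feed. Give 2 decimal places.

M = F + R at steady state, so:
R = M − F = 1720.8 − 836.9 = 883.9 t/h
CL = 100·R/F = 100·883.9/836.9 = 105.62 %

CL = 105.62 %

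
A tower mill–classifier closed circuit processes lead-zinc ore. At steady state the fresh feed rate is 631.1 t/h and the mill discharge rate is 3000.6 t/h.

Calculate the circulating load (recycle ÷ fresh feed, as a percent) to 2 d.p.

CL = 375.46 %

Discharge = new feed + return, hence
R = M − F = 3000.6 − 631.1 = 2369.5 t/h
CL = 100·R/F = 100·2369.5/631.1 = 375.46 %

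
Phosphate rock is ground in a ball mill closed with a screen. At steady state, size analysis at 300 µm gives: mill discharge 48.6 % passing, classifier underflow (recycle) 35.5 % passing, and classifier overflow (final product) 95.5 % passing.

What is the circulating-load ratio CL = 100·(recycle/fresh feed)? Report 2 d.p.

CL = 358.02 %

Mass balance on the −300 µm fraction:
(1+r)·d = r·u + o ⇒ r = (o−d)/(d−u)
r = (95.5 − 48.6)/(48.6 − 35.5) = 46.9/13.1 = 3.5802
CL = 100·r = 358.02 %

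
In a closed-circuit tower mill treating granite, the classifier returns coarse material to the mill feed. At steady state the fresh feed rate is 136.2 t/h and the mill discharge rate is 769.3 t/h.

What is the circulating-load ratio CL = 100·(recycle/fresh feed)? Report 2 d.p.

CL = 464.83 %

M = F + R at steady state, so:
R = M − F = 769.3 − 136.2 = 633.1 t/h
CL = 100·R/F = 100·633.1/136.2 = 464.83 %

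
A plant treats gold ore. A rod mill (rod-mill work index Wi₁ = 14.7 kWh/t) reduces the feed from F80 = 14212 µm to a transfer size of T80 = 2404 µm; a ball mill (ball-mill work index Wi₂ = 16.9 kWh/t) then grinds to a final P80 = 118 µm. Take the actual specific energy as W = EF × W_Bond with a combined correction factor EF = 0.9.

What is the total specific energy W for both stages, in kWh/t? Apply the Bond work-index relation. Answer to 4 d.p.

W = 12.4883 kWh/t

W = 10·Wi·(P80^(-½) − F80^(-½))
Stage 1 (14212→2404 µm, Wi₁=14.7): W₁ = 10·14.7·(0.020395 − 0.008388) = 1.7651 kWh/t
Stage 2 (2404→118 µm, Wi₂=16.9): W₂ = 10·16.9·(0.092057 − 0.020395) = 12.1109 kWh/t
W = W₁ + W₂ = 1.7651 + 12.1109 = 13.8759 kWh/t
Corrected W = EF·W_Bond = 0.9·13.8759 = 12.4883 kWh/t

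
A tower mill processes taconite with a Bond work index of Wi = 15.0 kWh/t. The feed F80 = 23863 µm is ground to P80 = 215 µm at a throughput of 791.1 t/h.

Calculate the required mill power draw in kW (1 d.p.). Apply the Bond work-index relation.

W = 10 Wi / √P80 − 10 Wi / √F80
W = 10·15.0·(1/√215 − 1/√23863) = 10·15.0·(0.061726) = 9.2589 kWh/t
P = W·T = 9.2589·791.1 = 7324.7 kW

P = 7324.7 kW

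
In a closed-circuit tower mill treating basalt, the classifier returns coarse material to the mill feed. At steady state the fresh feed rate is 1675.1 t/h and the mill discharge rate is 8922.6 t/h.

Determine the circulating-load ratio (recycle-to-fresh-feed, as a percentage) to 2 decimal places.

Mill node: discharge = fresh + recycle.
R = M − F = 8922.6 − 1675.1 = 7247.5 t/h
CL = 100·R/F = 100·7247.5/1675.1 = 432.66 %

CL = 432.66 %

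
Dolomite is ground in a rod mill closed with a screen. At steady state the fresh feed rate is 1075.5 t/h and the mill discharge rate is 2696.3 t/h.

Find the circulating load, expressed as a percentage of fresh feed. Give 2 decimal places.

CL = 150.70 %

M = F + R at steady state, so:
R = M − F = 2696.3 − 1075.5 = 1620.8 t/h
CL = 100·R/F = 100·1620.8/1075.5 = 150.70 %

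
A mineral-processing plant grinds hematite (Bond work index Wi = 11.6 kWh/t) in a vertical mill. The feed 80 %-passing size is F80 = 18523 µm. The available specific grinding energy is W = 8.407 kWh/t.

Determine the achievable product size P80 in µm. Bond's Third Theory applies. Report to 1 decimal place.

P80 = 156.9 µm

W_Bond = 10·Wi·(1/√P₈₀ − 1/√F₈₀)
⇒ 1/√P80 = W/(10 Wi) + 1/√F80
  = 8.4070/(10·11.6) + 1/√18523 = 0.072474 + 0.007348 = 0.079822
P80 = (1/0.079822)² = 12.5279² = 156.95 µm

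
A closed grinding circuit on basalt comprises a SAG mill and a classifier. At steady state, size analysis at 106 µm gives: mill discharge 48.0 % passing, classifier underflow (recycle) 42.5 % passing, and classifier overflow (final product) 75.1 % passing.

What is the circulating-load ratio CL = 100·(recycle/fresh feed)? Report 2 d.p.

CL = 492.73 %

Classifier node, passing 106 µm:
r = (o − d)/(d − u)
r = (75.1 − 48.0)/(48.0 − 42.5) = 27.1/5.5 = 4.9273
CL = 100·r = 492.73 %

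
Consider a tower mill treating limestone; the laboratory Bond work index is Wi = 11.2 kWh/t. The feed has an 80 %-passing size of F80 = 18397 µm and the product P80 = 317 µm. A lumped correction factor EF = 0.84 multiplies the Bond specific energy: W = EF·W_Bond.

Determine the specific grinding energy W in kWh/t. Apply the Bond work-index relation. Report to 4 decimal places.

W = 4.5904 kWh/t

W = 10·Wi·[P80^(−½) − F80^(−½)]
1/√317 = 0.056166;  1/√18397 = 0.007373
W = 10·11.2·(0.056166 − 0.007373) = 5.4648 kWh/t
Corrected W = EF·W_Bond = 0.84·5.4648 = 4.5904 kWh/t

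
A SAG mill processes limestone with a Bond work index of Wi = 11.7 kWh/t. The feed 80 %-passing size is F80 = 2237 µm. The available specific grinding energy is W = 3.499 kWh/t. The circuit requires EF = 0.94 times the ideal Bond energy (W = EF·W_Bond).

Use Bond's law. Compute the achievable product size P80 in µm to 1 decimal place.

Bond: W = 10·Wi·(1/√P80 − 1/√F80)
W_Bond = W / EF = 3.499 / 0.94 = 3.7223 kWh/t
⇒ 1/√P80 = W_Bond/(10·Wi) + 1/√F80
  = 3.7223/(10·11.7) + 1/√2237 = 0.031815 + 0.021143 = 0.052958
P80 = (1/0.052958)² = 18.8829² = 356.56 µm

P80 = 356.6 µm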